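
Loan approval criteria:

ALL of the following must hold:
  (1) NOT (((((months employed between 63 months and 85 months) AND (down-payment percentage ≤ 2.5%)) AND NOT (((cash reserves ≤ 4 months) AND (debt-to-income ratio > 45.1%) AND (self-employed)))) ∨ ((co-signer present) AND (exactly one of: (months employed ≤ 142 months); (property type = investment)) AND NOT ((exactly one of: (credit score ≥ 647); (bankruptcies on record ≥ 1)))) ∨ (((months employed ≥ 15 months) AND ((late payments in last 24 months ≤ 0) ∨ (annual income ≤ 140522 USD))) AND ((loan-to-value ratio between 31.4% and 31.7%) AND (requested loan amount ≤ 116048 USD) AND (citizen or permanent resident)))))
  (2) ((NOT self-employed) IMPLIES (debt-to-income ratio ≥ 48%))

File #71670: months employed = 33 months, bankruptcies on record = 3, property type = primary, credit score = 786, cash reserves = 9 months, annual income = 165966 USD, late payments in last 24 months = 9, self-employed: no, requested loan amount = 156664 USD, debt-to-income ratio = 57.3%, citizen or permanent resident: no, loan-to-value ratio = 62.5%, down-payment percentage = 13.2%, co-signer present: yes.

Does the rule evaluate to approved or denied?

Denied

Atomic conditions:
  months employed between 63 months and 85 months: 33 in [63, 85] is false
  down-payment percentage ≤ 2.5%: 13.2 ≤ 2.5 is false
  cash reserves ≤ 4 months: 9 ≤ 4 is false
  debt-to-income ratio > 45.1%: 57.3 > 45.1 is true
  self-employed: no → false
  co-signer present: yes → true
  months employed ≤ 142 months: 33 ≤ 142 is true
  property type = investment: primary == investment is false
  credit score ≥ 647: 786 ≥ 647 is true
  bankruptcies on record ≥ 1: 3 ≥ 1 is true
  months employed ≥ 15 months: 33 ≥ 15 is true
  late payments in last 24 months ≤ 0: 9 ≤ 0 is false
  annual income ≤ 140522 USD: 165966 ≤ 140522 is false
  loan-to-value ratio between 31.4% and 31.7%: 62.5 in [31.4, 31.7] is false
  requested loan amount ≤ 116048 USD: 156664 ≤ 116048 is false
  citizen or permanent resident: no → false
  NOT self-employed: no → true
  debt-to-income ratio ≥ 48%: 57.3 ≥ 48 is true
Combine:
[1.1.1.1] false AND false = false
[1.1.1.2.1] false AND true AND false = false
[1.1.1.2] NOT false = true
[1.1.1] false AND true = false
[1.1.2.2] exactly-one(true, false) = true
[1.1.2.3.1] exactly-one(true, true) = false
[1.1.2.3] NOT false = true
[1.1.2] true AND true AND true = true
[1.1.3.1.2] false OR false = false
[1.1.3.1] true AND false = false
[1.1.3.2] false AND false AND false = false
[1.1.3] false AND false = false
[1.1] false OR true OR false = true
[1] NOT true = false
[2] true → true = true
[root] false AND true = false
Overall: false → denied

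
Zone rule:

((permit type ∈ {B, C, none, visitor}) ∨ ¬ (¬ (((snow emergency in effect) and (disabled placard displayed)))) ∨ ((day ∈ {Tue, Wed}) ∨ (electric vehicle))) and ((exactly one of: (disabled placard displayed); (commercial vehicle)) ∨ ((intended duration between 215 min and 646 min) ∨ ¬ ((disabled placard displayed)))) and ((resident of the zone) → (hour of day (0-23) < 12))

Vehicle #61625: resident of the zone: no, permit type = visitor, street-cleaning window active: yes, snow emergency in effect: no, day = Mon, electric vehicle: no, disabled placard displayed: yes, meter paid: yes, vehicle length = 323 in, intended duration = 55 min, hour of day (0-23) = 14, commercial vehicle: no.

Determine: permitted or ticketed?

Atomic conditions:
  permit type ∈ {B, C, none, visitor}: visitor is in the set → true
  snow emergency in effect: no → false
  disabled placard displayed: yes → true
  day ∈ {Tue, Wed}: Mon is not in the set → false
  electric vehicle: no → false
  commercial vehicle: no → false
  intended duration between 215 min and 646 min: 55 in [215, 646] is false
  resident of the zone: no → false
  hour of day (0-23) < 12: 14 < 12 is false
Combine:
[1.2.1.1] false AND true = false
[1.2.1] NOT false = true
[1.2] NOT true = false
[1.3] false OR false = false
[1] true OR false OR false = true
[2.1] exactly-one(true, false) = true
[2.2.2] NOT true = false
[2.2] false OR false = false
[2] true OR false = true
[3] false → false (antecedent false ⇒ implication holds) = true
[root] true AND true AND true = true
Overall: true → permitted

Permitted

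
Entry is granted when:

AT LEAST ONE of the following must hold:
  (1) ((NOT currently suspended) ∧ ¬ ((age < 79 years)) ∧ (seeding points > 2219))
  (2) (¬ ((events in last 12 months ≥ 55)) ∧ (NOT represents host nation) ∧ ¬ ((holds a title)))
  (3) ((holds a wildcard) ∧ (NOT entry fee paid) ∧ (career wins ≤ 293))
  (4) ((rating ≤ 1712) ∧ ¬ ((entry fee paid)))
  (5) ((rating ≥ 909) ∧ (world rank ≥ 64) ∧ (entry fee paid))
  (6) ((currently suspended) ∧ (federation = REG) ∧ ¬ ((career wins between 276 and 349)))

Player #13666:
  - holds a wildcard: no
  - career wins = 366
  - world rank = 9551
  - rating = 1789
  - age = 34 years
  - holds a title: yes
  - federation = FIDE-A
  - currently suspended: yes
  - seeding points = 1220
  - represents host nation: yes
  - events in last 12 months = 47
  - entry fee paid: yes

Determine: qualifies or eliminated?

Atomic conditions:
  NOT currently suspended: yes → false
  age < 79 years: 34 < 79 is true
  seeding points > 2219: 1220 > 2219 is false
  events in last 12 months ≥ 55: 47 ≥ 55 is false
  NOT represents host nation: yes → false
  holds a title: yes → true
  holds a wildcard: no → false
  NOT entry fee paid: yes → false
  career wins ≤ 293: 366 ≤ 293 is false
  rating ≤ 1712: 1789 ≤ 1712 is false
  entry fee paid: yes → true
  rating ≥ 909: 1789 ≥ 909 is true
  world rank ≥ 64: 9551 ≥ 64 is true
  currently suspended: yes → true
  federation = REG: FIDE-A == REG is false
  career wins between 276 and 349: 366 in [276, 349] is false
Combine:
[1.2] NOT true = false
[1] false AND false AND false = false
[2.1] NOT false = true
[2.3] NOT true = false
[2] true AND false AND false = false
[3] false AND false AND false = false
[4.2] NOT true = false
[4] false AND false = false
[5] true AND true AND true = true
[6.3] NOT false = true
[6] true AND false AND true = false
[root] false OR false OR false OR false OR true OR false = true
Overall: true → qualifies

Qualifies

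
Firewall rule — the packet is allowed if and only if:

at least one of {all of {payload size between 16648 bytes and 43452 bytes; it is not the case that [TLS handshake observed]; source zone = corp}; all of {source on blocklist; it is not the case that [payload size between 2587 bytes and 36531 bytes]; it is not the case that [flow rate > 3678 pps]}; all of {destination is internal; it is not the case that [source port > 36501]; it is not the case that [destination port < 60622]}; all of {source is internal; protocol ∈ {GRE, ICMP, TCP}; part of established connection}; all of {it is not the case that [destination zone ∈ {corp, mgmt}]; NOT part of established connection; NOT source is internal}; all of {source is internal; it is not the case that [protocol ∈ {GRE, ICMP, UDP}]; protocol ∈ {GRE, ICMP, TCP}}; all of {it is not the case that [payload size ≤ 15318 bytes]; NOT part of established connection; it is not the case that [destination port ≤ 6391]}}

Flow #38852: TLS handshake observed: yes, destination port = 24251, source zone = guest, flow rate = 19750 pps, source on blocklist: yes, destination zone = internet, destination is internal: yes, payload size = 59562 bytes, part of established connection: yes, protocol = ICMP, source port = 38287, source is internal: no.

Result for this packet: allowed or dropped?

Atomic conditions:
  payload size between 16648 bytes and 43452 bytes: 59562 in [16648, 43452] is false
  TLS handshake observed: yes → true
  source zone = corp: guest == corp is false
  source on blocklist: yes → true
  payload size between 2587 bytes and 36531 bytes: 59562 in [2587, 36531] is false
  flow rate > 3678 pps: 19750 > 3678 is true
  destination is internal: yes → true
  source port > 36501: 38287 > 36501 is true
  destination port < 60622: 24251 < 60622 is true
  source is internal: no → false
  protocol ∈ {GRE, ICMP, TCP}: ICMP is in the set → true
  part of established connection: yes → true
  destination zone ∈ {corp, mgmt}: internet is not in the set → false
  NOT part of established connection: yes → false
  NOT source is internal: no → true
  protocol ∈ {GRE, ICMP, UDP}: ICMP is in the set → true
  payload size ≤ 15318 bytes: 59562 ≤ 15318 is false
  destination port ≤ 6391: 24251 ≤ 6391 is false
Combine:
[1.2] NOT true = false
[1] false AND false AND false = false
[2.2] NOT false = true
[2.3] NOT true = false
[2] true AND true AND false = false
[3.2] NOT true = false
[3.3] NOT true = false
[3] true AND false AND false = false
[4] false AND true AND true = false
[5.1] NOT false = true
[5] true AND false AND true = false
[6.2] NOT true = false
[6] false AND false AND true = false
[7.1] NOT false = true
[7.3] NOT false = true
[7] true AND false AND true = false
[root] false OR false OR false OR false OR false OR false OR false = false
Overall: false → dropped

Dropped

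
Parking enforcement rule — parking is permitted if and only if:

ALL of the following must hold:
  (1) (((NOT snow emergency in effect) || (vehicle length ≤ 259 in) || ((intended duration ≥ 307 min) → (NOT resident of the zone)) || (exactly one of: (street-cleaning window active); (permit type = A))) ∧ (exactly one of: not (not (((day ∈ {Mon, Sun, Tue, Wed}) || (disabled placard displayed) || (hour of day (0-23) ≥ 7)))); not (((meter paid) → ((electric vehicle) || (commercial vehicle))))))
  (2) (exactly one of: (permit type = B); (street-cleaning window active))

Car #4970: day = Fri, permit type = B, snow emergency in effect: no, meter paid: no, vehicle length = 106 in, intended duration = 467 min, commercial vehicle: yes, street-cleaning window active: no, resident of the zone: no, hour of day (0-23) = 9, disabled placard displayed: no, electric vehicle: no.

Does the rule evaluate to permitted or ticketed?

Permitted

Atomic conditions:
  NOT snow emergency in effect: no → true
  vehicle length ≤ 259 in: 106 ≤ 259 is true
  intended duration ≥ 307 min: 467 ≥ 307 is true
  NOT resident of the zone: no → true
  street-cleaning window active: no → false
  permit type = A: B == A is false
  day ∈ {Mon, Sun, Tue, Wed}: Fri is not in the set → false
  disabled placard displayed: no → false
  hour of day (0-23) ≥ 7: 9 ≥ 7 is true
  meter paid: no → false
  electric vehicle: no → false
  commercial vehicle: yes → true
  permit type = B: B == B is true
Combine:
[1.1.3] true → true = true
[1.1.4] exactly-one(false, false) = false
[1.1] true OR true OR true OR false = true
[1.2.1.1.1] false OR false OR true = true
[1.2.1.1] NOT true = false
[1.2.1] NOT false = true
[1.2.2.1.2] false OR true = true
[1.2.2.1] false → true (antecedent false ⇒ implication holds) = true
[1.2.2] NOT true = false
[1.2] exactly-one(true, false) = true
[1] true AND true = true
[2] exactly-one(true, false) = true
[root] true AND true = true
Overall: true → permitted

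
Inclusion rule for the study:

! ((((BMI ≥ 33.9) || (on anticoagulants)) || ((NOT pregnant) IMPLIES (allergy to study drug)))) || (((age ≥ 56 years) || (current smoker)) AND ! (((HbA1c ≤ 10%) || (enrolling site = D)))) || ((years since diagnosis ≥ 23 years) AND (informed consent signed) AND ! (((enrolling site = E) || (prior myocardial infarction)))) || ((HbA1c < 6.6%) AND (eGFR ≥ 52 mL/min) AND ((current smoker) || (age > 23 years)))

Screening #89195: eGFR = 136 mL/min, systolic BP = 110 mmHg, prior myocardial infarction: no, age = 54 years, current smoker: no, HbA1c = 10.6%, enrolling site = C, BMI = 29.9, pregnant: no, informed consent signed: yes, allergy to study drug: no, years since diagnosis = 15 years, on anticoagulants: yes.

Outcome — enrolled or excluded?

Excluded

Atomic conditions:
  BMI ≥ 33.9: 29.9 ≥ 33.9 is false
  on anticoagulants: yes → true
  NOT pregnant: no → true
  allergy to study drug: no → false
  age ≥ 56 years: 54 ≥ 56 is false
  current smoker: no → false
  HbA1c ≤ 10%: 10.6 ≤ 10 is false
  enrolling site = D: C == D is false
  years since diagnosis ≥ 23 years: 15 ≥ 23 is false
  informed consent signed: yes → true
  enrolling site = E: C == E is false
  prior myocardial infarction: no → false
  HbA1c < 6.6%: 10.6 < 6.6 is false
  eGFR ≥ 52 mL/min: 136 ≥ 52 is true
  age > 23 years: 54 > 23 is true
Combine:
[1.1.1] false OR true = true
[1.1.2] true → false = false
[1.1] true OR false = true
[1] NOT true = false
[2.1] false OR false = false
[2.2.1] false OR false = false
[2.2] NOT false = true
[2] false AND true = false
[3.3.1] false OR false = false
[3.3] NOT false = true
[3] false AND true AND true = false
[4.3] false OR true = true
[4] false AND true AND true = false
[root] false OR false OR false OR false = false
Overall: false → excluded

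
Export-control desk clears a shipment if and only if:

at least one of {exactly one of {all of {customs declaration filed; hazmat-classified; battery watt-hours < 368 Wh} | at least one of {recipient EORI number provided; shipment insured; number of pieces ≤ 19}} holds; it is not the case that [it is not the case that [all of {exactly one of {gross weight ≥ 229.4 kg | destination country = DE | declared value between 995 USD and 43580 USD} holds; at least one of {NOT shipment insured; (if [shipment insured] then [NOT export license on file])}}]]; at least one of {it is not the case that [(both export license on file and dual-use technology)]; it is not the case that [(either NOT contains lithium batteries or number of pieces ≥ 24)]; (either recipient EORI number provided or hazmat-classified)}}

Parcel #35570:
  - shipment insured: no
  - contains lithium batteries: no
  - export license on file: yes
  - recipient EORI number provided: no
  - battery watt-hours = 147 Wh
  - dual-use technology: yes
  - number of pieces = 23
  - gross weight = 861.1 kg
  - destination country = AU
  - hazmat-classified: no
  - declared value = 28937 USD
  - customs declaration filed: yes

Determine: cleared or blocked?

Blocked

Atomic conditions:
  customs declaration filed: yes → true
  hazmat-classified: no → false
  battery watt-hours < 368 Wh: 147 < 368 is true
  recipient EORI number provided: no → false
  shipment insured: no → false
  number of pieces ≤ 19: 23 ≤ 19 is false
  gross weight ≥ 229.4 kg: 861.1 ≥ 229.4 is true
  destination country = DE: AU == DE is false
  declared value between 995 USD and 43580 USD: 28937 in [995, 43580] is true
  NOT shipment insured: no → true
  NOT export license on file: yes → false
  export license on file: yes → true
  dual-use technology: yes → true
  NOT contains lithium batteries: no → true
  number of pieces ≥ 24: 23 ≥ 24 is false
Combine:
[1.1] true AND false AND true = false
[1.2] false OR false OR false = false
[1] exactly-one(false, false) = false
[2.1.1.1] exactly-one(true, false, true) = false
[2.1.1.2.2] false → false (antecedent false ⇒ implication holds) = true
[2.1.1.2] true OR true = true
[2.1.1] false AND true = false
[2.1] NOT false = true
[2] NOT true = false
[3.1.1] true AND true = true
[3.1] NOT true = false
[3.2.1] true OR false = true
[3.2] NOT true = false
[3.3] false OR false = false
[3] false OR false OR false = false
[root] false OR false OR false = false
Overall: false → blocked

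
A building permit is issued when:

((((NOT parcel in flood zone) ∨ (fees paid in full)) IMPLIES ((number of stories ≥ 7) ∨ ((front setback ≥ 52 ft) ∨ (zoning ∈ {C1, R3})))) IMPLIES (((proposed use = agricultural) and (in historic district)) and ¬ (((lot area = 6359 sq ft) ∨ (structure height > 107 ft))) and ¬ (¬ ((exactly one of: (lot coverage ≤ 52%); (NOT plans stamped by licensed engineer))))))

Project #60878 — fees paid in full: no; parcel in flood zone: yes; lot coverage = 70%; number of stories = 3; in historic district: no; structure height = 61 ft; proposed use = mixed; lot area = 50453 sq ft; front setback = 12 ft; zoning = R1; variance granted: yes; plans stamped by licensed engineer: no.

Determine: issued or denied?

Atomic conditions:
  NOT parcel in flood zone: yes → false
  fees paid in full: no → false
  number of stories ≥ 7: 3 ≥ 7 is false
  front setback ≥ 52 ft: 12 ≥ 52 is false
  zoning ∈ {C1, R3}: R1 is not in the set → false
  proposed use = agricultural: mixed == agricultural is false
  in historic district: no → false
  lot area = 6359 sq ft: 50453 == 6359 is false
  structure height > 107 ft: 61 > 107 is false
  lot coverage ≤ 52%: 70 ≤ 52 is false
  NOT plans stamped by licensed engineer: no → true
Combine:
[1.1] false OR false = false
[1.2.2] false OR false = false
[1.2] false OR false = false
[1] false → false (antecedent false ⇒ implication holds) = true
[2.1] false AND false = false
[2.2.1] false OR false = false
[2.2] NOT false = true
[2.3.1.1] exactly-one(false, true) = true
[2.3.1] NOT true = false
[2.3] NOT false = true
[2] false AND true AND true = false
[root] true → false = false
Overall: false → denied

Denied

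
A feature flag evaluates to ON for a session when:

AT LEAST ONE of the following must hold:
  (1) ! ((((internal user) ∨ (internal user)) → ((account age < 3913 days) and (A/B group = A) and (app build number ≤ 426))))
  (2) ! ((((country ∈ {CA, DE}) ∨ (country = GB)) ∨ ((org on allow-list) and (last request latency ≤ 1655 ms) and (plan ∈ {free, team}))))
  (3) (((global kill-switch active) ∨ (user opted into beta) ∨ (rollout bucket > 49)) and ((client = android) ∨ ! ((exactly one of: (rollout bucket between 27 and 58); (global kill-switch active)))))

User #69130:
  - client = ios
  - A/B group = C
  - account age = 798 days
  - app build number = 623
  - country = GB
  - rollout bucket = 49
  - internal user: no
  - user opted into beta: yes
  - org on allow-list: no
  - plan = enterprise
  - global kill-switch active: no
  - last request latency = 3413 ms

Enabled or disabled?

Atomic conditions:
  internal user: no → false
  account age < 3913 days: 798 < 3913 is true
  A/B group = A: C == A is false
  app build number ≤ 426: 623 ≤ 426 is false
  country ∈ {CA, DE}: GB is not in the set → false
  country = GB: GB == GB is true
  org on allow-list: no → false
  last request latency ≤ 1655 ms: 3413 ≤ 1655 is false
  plan ∈ {free, team}: enterprise is not in the set → false
  global kill-switch active: no → false
  user opted into beta: yes → true
  rollout bucket > 49: 49 > 49 is false
  client = android: ios == android is false
  rollout bucket between 27 and 58: 49 in [27, 58] is true
Combine:
[1.1.1] false OR false = false
[1.1.2] true AND false AND false = false
[1.1] false → false (antecedent false ⇒ implication holds) = true
[1] NOT true = false
[2.1.1] false OR true = true
[2.1.2] false AND false AND false = false
[2.1] true OR false = true
[2] NOT true = false
[3.1] false OR true OR false = true
[3.2.2.1] exactly-one(true, false) = true
[3.2.2] NOT true = false
[3.2] false OR false = false
[3] true AND false = false
[root] false OR false OR false = false
Overall: false → disabled

Disabled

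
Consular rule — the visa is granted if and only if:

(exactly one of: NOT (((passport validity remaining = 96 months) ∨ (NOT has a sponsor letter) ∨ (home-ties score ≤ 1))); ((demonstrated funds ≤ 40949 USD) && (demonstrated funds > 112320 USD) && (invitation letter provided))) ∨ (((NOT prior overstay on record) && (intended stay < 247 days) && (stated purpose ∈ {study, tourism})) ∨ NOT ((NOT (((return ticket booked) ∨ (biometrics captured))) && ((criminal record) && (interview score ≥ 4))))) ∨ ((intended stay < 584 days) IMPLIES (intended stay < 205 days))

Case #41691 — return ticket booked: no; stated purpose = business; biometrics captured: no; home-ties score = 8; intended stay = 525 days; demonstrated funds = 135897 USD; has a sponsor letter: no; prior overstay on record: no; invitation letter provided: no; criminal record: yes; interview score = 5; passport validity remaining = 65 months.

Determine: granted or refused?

Refused

Atomic conditions:
  passport validity remaining = 96 months: 65 == 96 is false
  NOT has a sponsor letter: no → true
  home-ties score ≤ 1: 8 ≤ 1 is false
  demonstrated funds ≤ 40949 USD: 135897 ≤ 40949 is false
  demonstrated funds > 112320 USD: 135897 > 112320 is true
  invitation letter provided: no → false
  NOT prior overstay on record: no → true
  intended stay < 247 days: 525 < 247 is false
  stated purpose ∈ {study, tourism}: business is not in the set → false
  return ticket booked: no → false
  biometrics captured: no → false
  criminal record: yes → true
  interview score ≥ 4: 5 ≥ 4 is true
  intended stay < 584 days: 525 < 584 is true
  intended stay < 205 days: 525 < 205 is false
Combine:
[1.1.1] false OR true OR false = true
[1.1] NOT true = false
[1.2] false AND true AND false = false
[1] exactly-one(false, false) = false
[2.1] true AND false AND false = false
[2.2.1.1.1] false OR false = false
[2.2.1.1] NOT false = true
[2.2.1.2] true AND true = true
[2.2.1] true AND true = true
[2.2] NOT true = false
[2] false OR false = false
[3] true → false = false
[root] false OR false OR false = false
Overall: false → refused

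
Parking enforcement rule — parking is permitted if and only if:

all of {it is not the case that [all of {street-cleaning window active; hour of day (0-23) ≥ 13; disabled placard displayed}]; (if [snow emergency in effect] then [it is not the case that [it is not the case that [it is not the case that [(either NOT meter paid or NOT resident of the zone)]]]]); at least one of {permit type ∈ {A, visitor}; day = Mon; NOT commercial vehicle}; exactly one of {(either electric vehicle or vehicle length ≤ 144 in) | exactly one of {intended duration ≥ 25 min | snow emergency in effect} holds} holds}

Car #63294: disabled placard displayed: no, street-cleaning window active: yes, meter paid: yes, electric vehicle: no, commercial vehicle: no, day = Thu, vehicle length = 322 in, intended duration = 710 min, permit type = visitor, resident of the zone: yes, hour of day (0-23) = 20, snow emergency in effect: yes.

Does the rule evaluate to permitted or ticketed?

Atomic conditions:
  street-cleaning window active: yes → true
  hour of day (0-23) ≥ 13: 20 ≥ 13 is true
  disabled placard displayed: no → false
  snow emergency in effect: yes → true
  NOT meter paid: yes → false
  NOT resident of the zone: yes → false
  permit type ∈ {A, visitor}: visitor is in the set → true
  day = Mon: Thu == Mon is false
  NOT commercial vehicle: no → true
  electric vehicle: no → false
  vehicle length ≤ 144 in: 322 ≤ 144 is false
  intended duration ≥ 25 min: 710 ≥ 25 is true
Combine:
[1.1] true AND true AND false = false
[1] NOT false = true
[2.2.1.1.1] false OR false = false
[2.2.1.1] NOT false = true
[2.2.1] NOT true = false
[2.2] NOT false = true
[2] true → true = true
[3] true OR false OR true = true
[4.1] false OR false = false
[4.2] exactly-one(true, true) = false
[4] exactly-one(false, false) = false
[root] true AND true AND true AND false = false
Overall: false → ticketed

Ticketed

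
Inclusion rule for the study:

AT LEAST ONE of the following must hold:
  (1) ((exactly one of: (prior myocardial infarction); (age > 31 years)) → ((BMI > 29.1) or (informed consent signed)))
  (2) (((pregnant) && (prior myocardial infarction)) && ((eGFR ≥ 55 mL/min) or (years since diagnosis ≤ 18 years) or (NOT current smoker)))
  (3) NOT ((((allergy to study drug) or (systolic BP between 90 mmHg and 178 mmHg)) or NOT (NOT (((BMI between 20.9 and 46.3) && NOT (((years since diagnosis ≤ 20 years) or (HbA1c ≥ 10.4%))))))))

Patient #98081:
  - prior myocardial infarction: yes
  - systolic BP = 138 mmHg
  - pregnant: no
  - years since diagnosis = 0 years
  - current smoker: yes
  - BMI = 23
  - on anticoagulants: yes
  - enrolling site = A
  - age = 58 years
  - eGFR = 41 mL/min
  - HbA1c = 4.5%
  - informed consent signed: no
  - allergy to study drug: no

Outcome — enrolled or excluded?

Enrolled

Atomic conditions:
  prior myocardial infarction: yes → true
  age > 31 years: 58 > 31 is true
  BMI > 29.1: 23 > 29.1 is false
  informed consent signed: no → false
  pregnant: no → false
  eGFR ≥ 55 mL/min: 41 ≥ 55 is false
  years since diagnosis ≤ 18 years: 0 ≤ 18 is true
  NOT current smoker: yes → false
  allergy to study drug: no → false
  systolic BP between 90 mmHg and 178 mmHg: 138 in [90, 178] is true
  BMI between 20.9 and 46.3: 23 in [20.9, 46.3] is true
  years since diagnosis ≤ 20 years: 0 ≤ 20 is true
  HbA1c ≥ 10.4%: 4.5 ≥ 10.4 is false
Combine:
[1.1] exactly-one(true, true) = false
[1.2] false OR false = false
[1] false → false (antecedent false ⇒ implication holds) = true
[2.1] false AND true = false
[2.2] false OR true OR false = true
[2] false AND true = false
[3.1.1] false OR true = true
[3.1.2.1.1.2.1] true OR false = true
[3.1.2.1.1.2] NOT true = false
[3.1.2.1.1] true AND false = false
[3.1.2.1] NOT false = true
[3.1.2] NOT true = false
[3.1] true OR false = true
[3] NOT true = false
[root] true OR false OR false = true
Overall: true → enrolled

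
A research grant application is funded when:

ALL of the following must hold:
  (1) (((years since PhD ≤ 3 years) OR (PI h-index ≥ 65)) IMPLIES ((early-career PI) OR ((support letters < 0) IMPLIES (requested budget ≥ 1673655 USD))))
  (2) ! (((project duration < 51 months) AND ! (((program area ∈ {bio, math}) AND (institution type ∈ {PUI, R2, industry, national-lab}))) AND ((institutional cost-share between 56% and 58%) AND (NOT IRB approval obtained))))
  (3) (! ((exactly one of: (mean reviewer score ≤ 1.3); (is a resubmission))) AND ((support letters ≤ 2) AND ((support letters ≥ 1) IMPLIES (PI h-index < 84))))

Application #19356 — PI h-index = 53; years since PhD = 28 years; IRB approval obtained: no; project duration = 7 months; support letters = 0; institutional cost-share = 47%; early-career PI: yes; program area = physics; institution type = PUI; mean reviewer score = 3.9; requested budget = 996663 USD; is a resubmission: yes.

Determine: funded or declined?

Atomic conditions:
  years since PhD ≤ 3 years: 28 ≤ 3 is false
  PI h-index ≥ 65: 53 ≥ 65 is false
  early-career PI: yes → true
  support letters < 0: 0 < 0 is false
  requested budget ≥ 1673655 USD: 996663 ≥ 1673655 is false
  project duration < 51 months: 7 < 51 is true
  program area ∈ {bio, math}: physics is not in the set → false
  institution type ∈ {PUI, R2, industry, national-lab}: PUI is in the set → true
  institutional cost-share between 56% and 58%: 47 in [56, 58] is false
  NOT IRB approval obtained: no → true
  mean reviewer score ≤ 1.3: 3.9 ≤ 1.3 is false
  is a resubmission: yes → true
  support letters ≤ 2: 0 ≤ 2 is true
  support letters ≥ 1: 0 ≥ 1 is false
  PI h-index < 84: 53 < 84 is true
Combine:
[1.1] false OR false = false
[1.2.2] false → false (antecedent false ⇒ implication holds) = true
[1.2] true OR true = true
[1] false → true (antecedent false ⇒ implication holds) = true
[2.1.2.1] false AND true = false
[2.1.2] NOT false = true
[2.1.3] false AND true = false
[2.1] true AND true AND false = false
[2] NOT false = true
[3.1.1] exactly-one(false, true) = true
[3.1] NOT true = false
[3.2.2] false → true (antecedent false ⇒ implication holds) = true
[3.2] true AND true = true
[3] false AND true = false
[root] true AND true AND false = false
Overall: false → declined

Declined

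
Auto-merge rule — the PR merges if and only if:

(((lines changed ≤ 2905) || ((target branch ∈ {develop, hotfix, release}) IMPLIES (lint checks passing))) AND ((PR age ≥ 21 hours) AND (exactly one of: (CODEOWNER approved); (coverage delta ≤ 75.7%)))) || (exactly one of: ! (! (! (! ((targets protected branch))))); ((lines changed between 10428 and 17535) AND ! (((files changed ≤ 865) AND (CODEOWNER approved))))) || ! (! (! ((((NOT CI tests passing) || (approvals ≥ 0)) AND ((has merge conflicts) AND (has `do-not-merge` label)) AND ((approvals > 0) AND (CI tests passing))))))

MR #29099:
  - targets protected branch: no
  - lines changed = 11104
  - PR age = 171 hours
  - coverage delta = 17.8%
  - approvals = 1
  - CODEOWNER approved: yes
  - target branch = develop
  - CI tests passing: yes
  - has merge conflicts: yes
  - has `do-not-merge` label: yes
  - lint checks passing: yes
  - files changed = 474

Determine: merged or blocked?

Blocked

Atomic conditions:
  lines changed ≤ 2905: 11104 ≤ 2905 is false
  target branch ∈ {develop, hotfix, release}: develop is in the set → true
  lint checks passing: yes → true
  PR age ≥ 21 hours: 171 ≥ 21 is true
  CODEOWNER approved: yes → true
  coverage delta ≤ 75.7%: 17.8 ≤ 75.7 is true
  targets protected branch: no → false
  lines changed between 10428 and 17535: 11104 in [10428, 17535] is true
  files changed ≤ 865: 474 ≤ 865 is true
  NOT CI tests passing: yes → false
  approvals ≥ 0: 1 ≥ 0 is true
  has merge conflicts: yes → true
  has `do-not-merge` label: yes → true
  approvals > 0: 1 > 0 is true
  CI tests passing: yes → true
Combine:
[1.1.2] true → true = true
[1.1] false OR true = true
[1.2.2] exactly-one(true, true) = false
[1.2] true AND false = false
[1] true AND false = false
[2.1.1.1.1] NOT false = true
[2.1.1.1] NOT true = false
[2.1.1] NOT false = true
[2.1] NOT true = false
[2.2.2.1] true AND true = true
[2.2.2] NOT true = false
[2.2] true AND false = false
[2] exactly-one(false, false) = false
[3.1.1.1.1] false OR true = true
[3.1.1.1.2] true AND true = true
[3.1.1.1.3] true AND true = true
[3.1.1.1] true AND true AND true = true
[3.1.1] NOT true = false
[3.1] NOT false = true
[3] NOT true = false
[root] false OR false OR false = false
Overall: false → blocked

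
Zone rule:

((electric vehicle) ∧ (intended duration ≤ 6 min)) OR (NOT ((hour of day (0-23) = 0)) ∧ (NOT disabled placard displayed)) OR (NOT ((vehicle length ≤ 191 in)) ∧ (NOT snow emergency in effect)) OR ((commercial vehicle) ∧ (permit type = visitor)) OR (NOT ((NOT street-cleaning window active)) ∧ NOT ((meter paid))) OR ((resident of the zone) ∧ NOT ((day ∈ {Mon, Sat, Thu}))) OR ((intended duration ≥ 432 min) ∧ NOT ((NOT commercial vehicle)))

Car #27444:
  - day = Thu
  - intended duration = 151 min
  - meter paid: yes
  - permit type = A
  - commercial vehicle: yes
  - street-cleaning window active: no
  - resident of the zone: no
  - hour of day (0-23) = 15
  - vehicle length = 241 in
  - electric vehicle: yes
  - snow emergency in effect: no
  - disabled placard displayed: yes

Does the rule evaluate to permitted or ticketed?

Permitted

Atomic conditions:
  electric vehicle: yes → true
  intended duration ≤ 6 min: 151 ≤ 6 is false
  hour of day (0-23) = 0: 15 == 0 is false
  NOT disabled placard displayed: yes → false
  vehicle length ≤ 191 in: 241 ≤ 191 is false
  NOT snow emergency in effect: no → true
  commercial vehicle: yes → true
  permit type = visitor: A == visitor is false
  NOT street-cleaning window active: no → true
  meter paid: yes → true
  resident of the zone: no → false
  day ∈ {Mon, Sat, Thu}: Thu is in the set → true
  intended duration ≥ 432 min: 151 ≥ 432 is false
  NOT commercial vehicle: yes → false
Combine:
[1] true AND false = false
[2.1] NOT false = true
[2] true AND false = false
[3.1] NOT false = true
[3] true AND true = true
[4] true AND false = false
[5.1] NOT true = false
[5.2] NOT true = false
[5] false AND false = false
[6.2] NOT true = false
[6] false AND false = false
[7.2] NOT false = true
[7] false AND true = false
[root] false OR false OR true OR false OR false OR false OR false = true
Overall: true → permitted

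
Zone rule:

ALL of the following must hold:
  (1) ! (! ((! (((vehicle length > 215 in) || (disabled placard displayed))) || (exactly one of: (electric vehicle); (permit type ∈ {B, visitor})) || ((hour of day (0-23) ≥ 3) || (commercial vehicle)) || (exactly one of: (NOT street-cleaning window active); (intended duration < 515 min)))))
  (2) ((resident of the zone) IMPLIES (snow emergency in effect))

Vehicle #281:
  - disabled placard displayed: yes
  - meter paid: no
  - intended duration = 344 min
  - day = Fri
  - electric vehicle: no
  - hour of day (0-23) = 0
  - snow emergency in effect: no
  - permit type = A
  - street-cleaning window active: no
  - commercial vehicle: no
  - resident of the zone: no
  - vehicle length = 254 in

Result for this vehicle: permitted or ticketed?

Ticketed

Atomic conditions:
  vehicle length > 215 in: 254 > 215 is true
  disabled placard displayed: yes → true
  electric vehicle: no → false
  permit type ∈ {B, visitor}: A is not in the set → false
  hour of day (0-23) ≥ 3: 0 ≥ 3 is false
  commercial vehicle: no → false
  NOT street-cleaning window active: no → true
  intended duration < 515 min: 344 < 515 is true
  resident of the zone: no → false
  snow emergency in effect: no → false
Combine:
[1.1.1.1.1] true OR true = true
[1.1.1.1] NOT true = false
[1.1.1.2] exactly-one(false, false) = false
[1.1.1.3] false OR false = false
[1.1.1.4] exactly-one(true, true) = false
[1.1.1] false OR false OR false OR false = false
[1.1] NOT false = true
[1] NOT true = false
[2] false → false (antecedent false ⇒ implication holds) = true
[root] false AND true = false
Overall: false → ticketed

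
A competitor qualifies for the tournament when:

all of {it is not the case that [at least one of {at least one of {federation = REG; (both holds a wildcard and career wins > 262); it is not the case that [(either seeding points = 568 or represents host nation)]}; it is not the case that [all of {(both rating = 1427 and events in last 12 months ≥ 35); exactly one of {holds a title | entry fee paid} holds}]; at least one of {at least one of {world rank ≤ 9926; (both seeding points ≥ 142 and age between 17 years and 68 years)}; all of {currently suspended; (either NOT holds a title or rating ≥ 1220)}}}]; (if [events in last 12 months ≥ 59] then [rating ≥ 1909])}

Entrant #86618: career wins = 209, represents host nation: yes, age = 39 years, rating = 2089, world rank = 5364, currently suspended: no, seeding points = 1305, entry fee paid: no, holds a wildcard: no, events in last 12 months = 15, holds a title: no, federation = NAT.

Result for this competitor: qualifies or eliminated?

Eliminated

Atomic conditions:
  federation = REG: NAT == REG is false
  holds a wildcard: no → false
  career wins > 262: 209 > 262 is false
  seeding points = 568: 1305 == 568 is false
  represents host nation: yes → true
  rating = 1427: 2089 == 1427 is false
  events in last 12 months ≥ 35: 15 ≥ 35 is false
  holds a title: no → false
  entry fee paid: no → false
  world rank ≤ 9926: 5364 ≤ 9926 is true
  seeding points ≥ 142: 1305 ≥ 142 is true
  age between 17 years and 68 years: 39 in [17, 68] is true
  currently suspended: no → false
  NOT holds a title: no → true
  rating ≥ 1220: 2089 ≥ 1220 is true
  events in last 12 months ≥ 59: 15 ≥ 59 is false
  rating ≥ 1909: 2089 ≥ 1909 is true
Combine:
[1.1.1.2] false AND false = false
[1.1.1.3.1] false OR true = true
[1.1.1.3] NOT true = false
[1.1.1] false OR false OR false = false
[1.1.2.1.1] false AND false = false
[1.1.2.1.2] exactly-one(false, false) = false
[1.1.2.1] false AND false = false
[1.1.2] NOT false = true
[1.1.3.1.2] true AND true = true
[1.1.3.1] true OR true = true
[1.1.3.2.2] true OR true = true
[1.1.3.2] false AND true = false
[1.1.3] true OR false = true
[1.1] false OR true OR true = true
[1] NOT true = false
[2] false → true (antecedent false ⇒ implication holds) = true
[root] false AND true = false
Overall: false → eliminated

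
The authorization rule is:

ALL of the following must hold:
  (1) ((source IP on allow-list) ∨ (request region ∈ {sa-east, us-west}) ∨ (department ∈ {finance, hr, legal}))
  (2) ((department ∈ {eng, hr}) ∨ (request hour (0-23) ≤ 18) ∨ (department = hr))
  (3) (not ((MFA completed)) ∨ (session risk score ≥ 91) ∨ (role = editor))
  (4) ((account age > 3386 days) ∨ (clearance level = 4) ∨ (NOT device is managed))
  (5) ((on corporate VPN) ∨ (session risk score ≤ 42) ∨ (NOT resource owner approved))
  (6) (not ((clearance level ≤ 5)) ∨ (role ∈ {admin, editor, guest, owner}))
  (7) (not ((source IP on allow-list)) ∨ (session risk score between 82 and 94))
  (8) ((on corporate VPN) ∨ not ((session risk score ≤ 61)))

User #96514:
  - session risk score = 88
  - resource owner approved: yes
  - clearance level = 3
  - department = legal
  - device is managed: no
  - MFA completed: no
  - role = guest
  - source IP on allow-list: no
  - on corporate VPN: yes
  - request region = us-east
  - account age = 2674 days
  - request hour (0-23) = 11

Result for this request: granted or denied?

Atomic conditions:
  source IP on allow-list: no → false
  request region ∈ {sa-east, us-west}: us-east is not in the set → false
  department ∈ {finance, hr, legal}: legal is in the set → true
  department ∈ {eng, hr}: legal is not in the set → false
  request hour (0-23) ≤ 18: 11 ≤ 18 is true
  department = hr: legal == hr is false
  MFA completed: no → false
  session risk score ≥ 91: 88 ≥ 91 is false
  role = editor: guest == editor is false
  account age > 3386 days: 2674 > 3386 is false
  clearance level = 4: 3 == 4 is false
  NOT device is managed: no → true
  on corporate VPN: yes → true
  session risk score ≤ 42: 88 ≤ 42 is false
  NOT resource owner approved: yes → false
  clearance level ≤ 5: 3 ≤ 5 is true
  role ∈ {admin, editor, guest, owner}: guest is in the set → true
  session risk score between 82 and 94: 88 in [82, 94] is true
  session risk score ≤ 61: 88 ≤ 61 is false
Combine:
[1] false OR false OR true = true
[2] false OR true OR false = true
[3.1] NOT false = true
[3] true OR false OR false = true
[4] false OR false OR true = true
[5] true OR false OR false = true
[6.1] NOT true = false
[6] false OR true = true
[7.1] NOT false = true
[7] true OR true = true
[8.2] NOT false = true
[8] true OR true = true
[root] true AND true AND true AND true AND true AND true AND true AND true = true
Overall: true → granted

Granted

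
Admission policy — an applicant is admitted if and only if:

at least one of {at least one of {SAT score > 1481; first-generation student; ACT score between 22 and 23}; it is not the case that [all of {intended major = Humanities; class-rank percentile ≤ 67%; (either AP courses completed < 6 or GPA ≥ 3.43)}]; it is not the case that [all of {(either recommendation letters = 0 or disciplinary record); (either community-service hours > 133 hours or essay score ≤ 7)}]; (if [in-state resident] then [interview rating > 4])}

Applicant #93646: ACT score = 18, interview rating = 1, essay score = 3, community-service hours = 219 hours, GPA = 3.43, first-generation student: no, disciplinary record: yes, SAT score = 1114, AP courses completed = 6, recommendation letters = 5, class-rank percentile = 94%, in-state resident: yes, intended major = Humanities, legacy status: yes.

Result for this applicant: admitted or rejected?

Atomic conditions:
  SAT score > 1481: 1114 > 1481 is false
  first-generation student: no → false
  ACT score between 22 and 23: 18 in [22, 23] is false
  intended major = Humanities: Humanities == Humanities is true
  class-rank percentile ≤ 67%: 94 ≤ 67 is false
  AP courses completed < 6: 6 < 6 is false
  GPA ≥ 3.43: 3.43 ≥ 3.43 is true
  recommendation letters = 0: 5 == 0 is false
  disciplinary record: yes → true
  community-service hours > 133 hours: 219 > 133 is true
  essay score ≤ 7: 3 ≤ 7 is true
  in-state resident: yes → true
  interview rating > 4: 1 > 4 is false
Combine:
[1] false OR false OR false = false
[2.1.3] false OR true = true
[2.1] true AND false AND true = false
[2] NOT false = true
[3.1.1] false OR true = true
[3.1.2] true OR true = true
[3.1] true AND true = true
[3] NOT true = false
[4] true → false = false
[root] false OR true OR false OR false = true
Overall: true → admitted

Admitted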